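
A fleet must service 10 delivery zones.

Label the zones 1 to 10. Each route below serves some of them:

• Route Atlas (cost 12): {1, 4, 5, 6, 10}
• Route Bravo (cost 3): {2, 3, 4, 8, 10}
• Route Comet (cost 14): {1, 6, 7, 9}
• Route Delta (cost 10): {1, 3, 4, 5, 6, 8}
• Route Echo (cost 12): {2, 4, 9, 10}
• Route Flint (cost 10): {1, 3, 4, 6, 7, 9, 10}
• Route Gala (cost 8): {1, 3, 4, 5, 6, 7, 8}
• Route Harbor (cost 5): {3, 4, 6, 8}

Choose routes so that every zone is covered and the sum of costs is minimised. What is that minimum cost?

Echo, Gala together cover every zone (Echo ∪ Gala = {1, 2, 3, 4, 5, 6, 7, 8, 9, 10}); total cost 12 + 8 = 20.
The greedy pick Bravo, Gala, Flint costs 21; no covering selection beats 20.

20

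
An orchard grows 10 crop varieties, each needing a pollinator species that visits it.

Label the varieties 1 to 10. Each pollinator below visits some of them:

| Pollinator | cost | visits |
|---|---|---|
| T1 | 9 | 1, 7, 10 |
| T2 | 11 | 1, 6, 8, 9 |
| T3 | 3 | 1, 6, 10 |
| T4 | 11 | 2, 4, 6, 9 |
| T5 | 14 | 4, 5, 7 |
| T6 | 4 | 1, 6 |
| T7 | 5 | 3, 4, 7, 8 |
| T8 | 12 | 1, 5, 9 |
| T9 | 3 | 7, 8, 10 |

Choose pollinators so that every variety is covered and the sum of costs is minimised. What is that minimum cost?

T4, T7, T8, T9 together cover every variety (T4 ∪ T7 ∪ T8 ∪ T9 = {1, 2, 3, 4, 5, 6, 7, 8, 9, 10}); total cost 11 + 5 + 12 + 3 = 31.
No covering selection has total cost below 31.

31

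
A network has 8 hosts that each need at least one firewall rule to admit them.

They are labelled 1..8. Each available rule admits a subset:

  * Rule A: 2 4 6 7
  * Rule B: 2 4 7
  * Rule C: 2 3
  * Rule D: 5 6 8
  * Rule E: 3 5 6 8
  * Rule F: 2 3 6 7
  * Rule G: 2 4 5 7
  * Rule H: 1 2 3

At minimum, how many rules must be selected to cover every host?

3

Take {E, G, H}. Their union is {1, 2, 3, 4, 5, 6, 7, 8}, which is all 8 hosts.
Only H contains 1, so H is forced; the remaining 5 hosts need at least 2 more rules (each remaining rule adds at most 3) — so at least 3 rules are needed, and 3 is optimal.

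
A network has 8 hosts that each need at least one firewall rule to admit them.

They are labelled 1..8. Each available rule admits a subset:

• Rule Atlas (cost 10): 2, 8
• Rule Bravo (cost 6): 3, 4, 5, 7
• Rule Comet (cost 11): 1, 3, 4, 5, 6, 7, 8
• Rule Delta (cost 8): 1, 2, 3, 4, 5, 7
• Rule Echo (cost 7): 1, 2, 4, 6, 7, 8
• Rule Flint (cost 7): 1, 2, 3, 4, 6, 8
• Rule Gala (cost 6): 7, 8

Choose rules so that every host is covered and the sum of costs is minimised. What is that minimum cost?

Bravo, Echo together cover every host (Bravo ∪ Echo = {1, 2, 3, 4, 5, 6, 7, 8}); total cost 6 + 7 = 13.
No covering selection has total cost below 13.

13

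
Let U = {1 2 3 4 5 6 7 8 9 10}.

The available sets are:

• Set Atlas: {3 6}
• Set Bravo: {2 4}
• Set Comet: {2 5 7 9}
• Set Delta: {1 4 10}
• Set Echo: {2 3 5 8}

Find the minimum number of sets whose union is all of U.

Atlas, Comet, Delta, and Echo cover everything between them: the union {1, 2, 3, 4, 5, 6, 7, 8, 9, 10} is all of U.
No 3 of the 5 sets cover everything (all 10 combinations miss at least one element), so 4 is optimal.

4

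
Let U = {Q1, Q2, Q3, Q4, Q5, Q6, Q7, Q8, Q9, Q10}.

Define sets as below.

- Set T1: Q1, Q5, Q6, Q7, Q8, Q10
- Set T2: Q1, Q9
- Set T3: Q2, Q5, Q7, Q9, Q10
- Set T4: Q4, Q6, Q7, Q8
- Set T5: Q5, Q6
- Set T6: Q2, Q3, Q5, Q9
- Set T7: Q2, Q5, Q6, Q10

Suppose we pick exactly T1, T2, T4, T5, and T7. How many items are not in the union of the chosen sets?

1

Union of T1, T2, T4, T5, T7 = {Q1, Q2, Q4, Q5, Q6, Q7, Q8, Q9, Q10}.
Not covered: Q3 — 1 item.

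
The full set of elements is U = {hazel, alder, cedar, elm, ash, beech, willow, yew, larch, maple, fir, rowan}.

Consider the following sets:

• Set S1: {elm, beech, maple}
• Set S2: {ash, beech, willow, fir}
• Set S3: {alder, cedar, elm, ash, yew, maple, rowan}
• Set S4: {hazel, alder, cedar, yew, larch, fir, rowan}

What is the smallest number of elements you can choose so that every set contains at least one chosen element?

Take H = {cedar, beech}. Each listed set contains at least one of these, so H is a hitting set of size 2.
The sets S1, S4 are pairwise disjoint, so any hitting set needs a separate element for each — at least 2. Hence 2 is optimal.

2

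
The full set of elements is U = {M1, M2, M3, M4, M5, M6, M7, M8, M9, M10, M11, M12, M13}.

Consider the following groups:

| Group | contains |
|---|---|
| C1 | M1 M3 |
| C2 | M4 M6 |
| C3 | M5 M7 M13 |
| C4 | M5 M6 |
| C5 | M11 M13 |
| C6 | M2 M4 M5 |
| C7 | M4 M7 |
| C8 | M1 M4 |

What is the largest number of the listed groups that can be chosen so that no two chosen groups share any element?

4

C1, C4, C5, C7 are pairwise disjoint (C1={M1,M3}; C4={M5,M6}; C5={M11,M13}; C7={M4,M7}).
Every remaining group overlaps one of these, and no 5 of the listed groups are pairwise disjoint, so 4 is the maximum.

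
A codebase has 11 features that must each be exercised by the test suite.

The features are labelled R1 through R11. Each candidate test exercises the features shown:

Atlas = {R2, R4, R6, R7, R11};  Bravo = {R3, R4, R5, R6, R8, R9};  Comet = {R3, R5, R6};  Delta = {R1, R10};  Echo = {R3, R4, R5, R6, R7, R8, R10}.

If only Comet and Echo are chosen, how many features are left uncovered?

4

Union of Comet, Echo = {R3, R4, R5, R6, R7, R8, R10}.
Not covered: R1, R2, R9, R11 — 4 features.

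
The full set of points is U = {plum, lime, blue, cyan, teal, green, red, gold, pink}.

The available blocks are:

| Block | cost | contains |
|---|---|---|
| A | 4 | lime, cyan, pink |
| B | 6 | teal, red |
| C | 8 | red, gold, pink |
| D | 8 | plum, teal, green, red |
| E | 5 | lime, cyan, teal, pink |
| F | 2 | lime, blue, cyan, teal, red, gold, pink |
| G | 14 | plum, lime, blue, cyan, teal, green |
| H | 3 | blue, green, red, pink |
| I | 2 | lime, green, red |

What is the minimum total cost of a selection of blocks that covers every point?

10

D, F together cover every point (D ∪ F = {plum, lime, blue, cyan, teal, green, red, gold, pink}); total cost 8 + 2 = 10.
The greedy pick F, I, D costs 12; no covering selection beats 10.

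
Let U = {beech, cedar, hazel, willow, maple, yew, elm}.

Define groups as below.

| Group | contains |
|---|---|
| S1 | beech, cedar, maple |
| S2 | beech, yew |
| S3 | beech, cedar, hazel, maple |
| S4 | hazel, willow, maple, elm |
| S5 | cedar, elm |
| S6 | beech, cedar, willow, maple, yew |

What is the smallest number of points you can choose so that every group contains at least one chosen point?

H = {beech, elm} meets every group (each contains at least one member of H), and |H| = 2.
The groups S2, S4 are pairwise disjoint, so any hitting set needs a separate point for each — at least 2. Hence 2 is optimal.

2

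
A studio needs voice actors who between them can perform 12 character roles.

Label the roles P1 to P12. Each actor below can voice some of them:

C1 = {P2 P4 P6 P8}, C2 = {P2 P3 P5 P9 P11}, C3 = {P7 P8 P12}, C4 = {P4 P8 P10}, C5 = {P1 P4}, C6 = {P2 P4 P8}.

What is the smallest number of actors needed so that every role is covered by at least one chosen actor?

5

C1 and C2 and C3 and C4 and C5 together: C1 ∪ C2 ∪ C3 ∪ C4 ∪ C5 = {P1, P2, P3, P4, P5, P6, P7, P8, P9, P10, P11, P12} — every role is covered.
No 4 of the 6 actors cover everything (all 15 combinations miss at least one role), so 5 is optimal.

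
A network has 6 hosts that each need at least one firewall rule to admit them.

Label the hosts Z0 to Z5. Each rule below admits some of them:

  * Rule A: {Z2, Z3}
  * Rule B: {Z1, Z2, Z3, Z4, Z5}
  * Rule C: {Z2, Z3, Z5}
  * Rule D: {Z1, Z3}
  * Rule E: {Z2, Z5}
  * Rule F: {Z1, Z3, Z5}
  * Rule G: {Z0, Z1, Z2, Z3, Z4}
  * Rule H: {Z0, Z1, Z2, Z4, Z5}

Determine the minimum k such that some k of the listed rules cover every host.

C and H together: C ∪ H = {Z0, Z1, Z2, Z3, Z4, Z5} — every host is covered.
No single rule has all 6 hosts (the largest, B, has 5), so 2 is optimal.

2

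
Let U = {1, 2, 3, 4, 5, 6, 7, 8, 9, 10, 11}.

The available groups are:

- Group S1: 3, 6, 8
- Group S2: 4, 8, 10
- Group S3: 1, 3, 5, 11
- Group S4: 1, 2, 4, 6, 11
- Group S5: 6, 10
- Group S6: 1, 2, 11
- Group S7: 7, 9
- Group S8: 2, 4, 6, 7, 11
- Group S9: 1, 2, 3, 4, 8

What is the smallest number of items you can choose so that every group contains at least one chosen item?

4

H = {6, 8, 9, 11} meets every group (each contains at least one member of H), and |H| = 4.
No choice of 3 items meets every group, so 4 is the minimum.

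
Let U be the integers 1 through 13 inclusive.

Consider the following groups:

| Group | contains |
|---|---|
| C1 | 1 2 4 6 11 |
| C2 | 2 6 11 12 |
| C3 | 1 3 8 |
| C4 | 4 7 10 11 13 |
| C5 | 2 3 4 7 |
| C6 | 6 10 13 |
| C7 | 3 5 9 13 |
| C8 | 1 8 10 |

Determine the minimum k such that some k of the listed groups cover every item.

4

C2, C4, C7, and C8 cover everything between them: the union {1, 2, 3, 4, 5, 6, 7, 8, 9, 10, 11, 12, 13} is all of U.
Only C2 contains 12, so C2 is forced; the remaining 9 items need at least 3 more groups (each remaining group adds at most 4) — so at least 4 groups are needed, and 4 is optimal.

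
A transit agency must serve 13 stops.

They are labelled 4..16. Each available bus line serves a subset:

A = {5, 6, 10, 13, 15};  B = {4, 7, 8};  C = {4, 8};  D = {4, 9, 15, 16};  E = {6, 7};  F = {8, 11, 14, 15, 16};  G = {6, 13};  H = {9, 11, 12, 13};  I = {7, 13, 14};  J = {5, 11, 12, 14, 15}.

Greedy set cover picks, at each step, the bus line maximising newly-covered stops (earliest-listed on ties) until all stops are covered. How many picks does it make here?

4

Greedy: pick A (covers 5 new) → pick F (covers 4 new) → pick B (covers 2 new) → pick H (covers 2 new). Total picks: 4.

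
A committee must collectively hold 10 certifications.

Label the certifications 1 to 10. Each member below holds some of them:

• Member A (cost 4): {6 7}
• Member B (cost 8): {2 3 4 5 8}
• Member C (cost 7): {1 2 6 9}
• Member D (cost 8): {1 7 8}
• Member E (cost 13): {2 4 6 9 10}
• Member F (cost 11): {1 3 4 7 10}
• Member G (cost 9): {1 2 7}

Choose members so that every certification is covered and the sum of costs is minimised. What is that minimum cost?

B, C, F together cover every certification (B ∪ C ∪ F = {1, 2, 3, 4, 5, 6, 7, 8, 9, 10}); total cost 8 + 7 + 11 = 26.
The greedy pick B, A, C, F costs 30; no covering selection beats 26.

26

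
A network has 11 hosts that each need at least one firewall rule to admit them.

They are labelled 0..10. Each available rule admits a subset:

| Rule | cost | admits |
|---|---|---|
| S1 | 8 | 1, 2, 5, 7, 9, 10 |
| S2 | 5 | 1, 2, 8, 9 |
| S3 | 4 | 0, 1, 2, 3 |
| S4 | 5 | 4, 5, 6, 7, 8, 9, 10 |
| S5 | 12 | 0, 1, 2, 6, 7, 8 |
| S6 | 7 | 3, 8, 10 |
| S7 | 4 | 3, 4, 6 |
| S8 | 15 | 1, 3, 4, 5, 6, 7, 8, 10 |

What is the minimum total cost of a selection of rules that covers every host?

9

S3, S4 together cover every host (S3 ∪ S4 = {0, 1, 2, 3, 4, 5, 6, 7, 8, 9, 10}); total cost 4 + 5 = 9.
No covering selection has total cost below 9.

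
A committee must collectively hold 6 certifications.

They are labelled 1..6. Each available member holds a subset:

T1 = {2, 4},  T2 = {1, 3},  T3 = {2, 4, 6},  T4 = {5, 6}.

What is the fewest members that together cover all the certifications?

3

Take {T2, T3, T4}. Their union is {1, 2, 3, 4, 5, 6}, which is all 6 certifications.
Only T2 contains 1, so T2 is forced; the remaining 4 certifications need at least 2 more members (each remaining member adds at most 3) — so at least 3 members are needed, and 3 is optimal.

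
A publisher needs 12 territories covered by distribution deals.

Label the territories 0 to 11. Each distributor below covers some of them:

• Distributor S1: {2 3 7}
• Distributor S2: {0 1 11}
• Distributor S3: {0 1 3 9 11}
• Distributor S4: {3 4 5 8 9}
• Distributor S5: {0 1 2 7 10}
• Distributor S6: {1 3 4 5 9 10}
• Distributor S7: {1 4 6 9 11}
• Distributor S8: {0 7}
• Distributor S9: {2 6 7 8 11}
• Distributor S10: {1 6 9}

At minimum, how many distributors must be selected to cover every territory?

Take {S4, S5, S9}. Their union is {0, 1, 2, 3, 4, 5, 6, 7, 8, 9, 10, 11}, which is all 12 territories.
No 2 of the 10 distributors cover everything (all 45 combinations miss at least one territory), so 3 is optimal.

3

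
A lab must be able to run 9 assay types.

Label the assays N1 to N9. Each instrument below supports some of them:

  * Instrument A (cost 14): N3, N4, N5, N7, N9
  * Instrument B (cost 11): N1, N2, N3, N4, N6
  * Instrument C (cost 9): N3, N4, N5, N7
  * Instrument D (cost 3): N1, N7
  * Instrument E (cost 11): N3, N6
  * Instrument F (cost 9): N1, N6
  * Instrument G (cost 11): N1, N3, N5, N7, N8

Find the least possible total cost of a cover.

A, B, G together cover every assay (A ∪ B ∪ G = {N1, N2, N3, N4, N5, N6, N7, N8, N9}); total cost 14 + 11 + 11 = 36.
The greedy pick D, B, G, A costs 39; no covering selection beats 36.

36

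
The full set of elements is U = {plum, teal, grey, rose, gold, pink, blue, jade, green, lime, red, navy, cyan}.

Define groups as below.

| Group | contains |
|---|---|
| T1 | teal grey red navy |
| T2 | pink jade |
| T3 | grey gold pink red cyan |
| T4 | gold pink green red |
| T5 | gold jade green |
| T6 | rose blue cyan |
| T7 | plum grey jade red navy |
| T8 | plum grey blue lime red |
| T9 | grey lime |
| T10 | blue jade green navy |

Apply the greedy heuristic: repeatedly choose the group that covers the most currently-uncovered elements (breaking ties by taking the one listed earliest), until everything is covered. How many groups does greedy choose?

Greedy: pick T3 (covers 5 new) → pick T10 (covers 4 new) → pick T8 (covers 2 new) → pick T1 (covers 1 new) → pick T6 (covers 1 new). Total picks: 5.

5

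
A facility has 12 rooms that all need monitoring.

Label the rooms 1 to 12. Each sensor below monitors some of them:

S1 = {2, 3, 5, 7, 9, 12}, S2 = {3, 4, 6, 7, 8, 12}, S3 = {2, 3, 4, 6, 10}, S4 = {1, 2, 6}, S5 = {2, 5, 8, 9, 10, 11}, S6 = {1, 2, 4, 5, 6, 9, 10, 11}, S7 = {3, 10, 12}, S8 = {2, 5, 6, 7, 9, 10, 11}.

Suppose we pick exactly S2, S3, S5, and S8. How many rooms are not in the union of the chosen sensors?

Union of S2, S3, S5, S8 = {2, 3, 4, 5, 6, 7, 8, 9, 10, 11, 12}.
Not covered: 1 — 1 room.

1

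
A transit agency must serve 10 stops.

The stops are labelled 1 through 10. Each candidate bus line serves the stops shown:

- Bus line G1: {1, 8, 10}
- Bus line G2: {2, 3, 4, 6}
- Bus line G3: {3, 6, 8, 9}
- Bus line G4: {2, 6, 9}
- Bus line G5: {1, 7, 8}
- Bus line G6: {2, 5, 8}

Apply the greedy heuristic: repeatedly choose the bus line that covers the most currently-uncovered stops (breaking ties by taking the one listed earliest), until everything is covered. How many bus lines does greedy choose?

5

Greedy: pick G2 (covers 4 new) → pick G1 (covers 3 new) → pick G3 (covers 1 new) → pick G5 (covers 1 new) → pick G6 (covers 1 new). Total picks: 5.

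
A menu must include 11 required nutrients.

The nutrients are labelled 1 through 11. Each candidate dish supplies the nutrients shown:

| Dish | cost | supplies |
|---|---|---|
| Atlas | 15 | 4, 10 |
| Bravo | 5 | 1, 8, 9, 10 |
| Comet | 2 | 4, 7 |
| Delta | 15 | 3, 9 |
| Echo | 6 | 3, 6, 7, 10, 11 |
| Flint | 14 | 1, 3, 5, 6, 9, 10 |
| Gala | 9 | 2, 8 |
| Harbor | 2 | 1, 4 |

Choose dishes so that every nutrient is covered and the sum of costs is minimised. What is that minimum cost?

31

Comet, Echo, Flint, Gala together cover every nutrient (Comet ∪ Echo ∪ Flint ∪ Gala = {1, 2, 3, 4, 5, 6, 7, 8, 9, 10, 11}); total cost 2 + 6 + 14 + 9 = 31.
The greedy pick Comet, Bravo, Echo, Gala, Flint costs 36; no covering selection beats 31.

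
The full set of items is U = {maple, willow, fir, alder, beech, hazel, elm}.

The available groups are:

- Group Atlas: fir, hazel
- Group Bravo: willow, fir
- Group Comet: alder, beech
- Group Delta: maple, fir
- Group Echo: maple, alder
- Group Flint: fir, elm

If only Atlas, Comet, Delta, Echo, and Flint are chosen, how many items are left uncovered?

Union of Atlas, Comet, Delta, Echo, Flint = {maple, fir, alder, beech, hazel, elm}.
Not covered: willow — 1 item.

1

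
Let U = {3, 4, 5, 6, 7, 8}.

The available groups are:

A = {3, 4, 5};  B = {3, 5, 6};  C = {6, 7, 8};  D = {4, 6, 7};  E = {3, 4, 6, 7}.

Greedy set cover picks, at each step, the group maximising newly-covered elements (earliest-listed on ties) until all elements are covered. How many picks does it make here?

Greedy: pick E (covers 4 new) → pick A (covers 1 new) → pick C (covers 1 new). Total picks: 3.
(The true minimum cover uses only 2 groups, so greedy is not optimal here.)

3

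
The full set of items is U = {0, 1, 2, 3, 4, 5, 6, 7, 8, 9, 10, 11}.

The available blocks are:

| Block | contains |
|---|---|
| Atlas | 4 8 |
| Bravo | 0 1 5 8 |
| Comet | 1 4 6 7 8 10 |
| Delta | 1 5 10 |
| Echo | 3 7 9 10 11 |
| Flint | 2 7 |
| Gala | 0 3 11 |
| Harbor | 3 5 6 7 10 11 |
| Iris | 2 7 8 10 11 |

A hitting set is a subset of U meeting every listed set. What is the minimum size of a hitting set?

4

H = {2, 3, 4, 5} meets every block (each contains at least one member of H), and |H| = 4.
The blocks Atlas, Delta, Flint, Gala are pairwise disjoint, so any hitting set needs a separate item for each — at least 4. Hence 4 is optimal.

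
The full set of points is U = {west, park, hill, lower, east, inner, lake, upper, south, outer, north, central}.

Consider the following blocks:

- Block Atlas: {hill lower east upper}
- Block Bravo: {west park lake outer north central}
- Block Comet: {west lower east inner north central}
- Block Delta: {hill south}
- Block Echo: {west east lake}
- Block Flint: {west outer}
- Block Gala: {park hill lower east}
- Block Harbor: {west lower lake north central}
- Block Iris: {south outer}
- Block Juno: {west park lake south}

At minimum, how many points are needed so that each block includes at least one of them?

3

H = {west, lower, south} meets every block (each contains at least one member of H), and |H| = 3.
No choice of 2 points meets every block, so 3 is the minimum.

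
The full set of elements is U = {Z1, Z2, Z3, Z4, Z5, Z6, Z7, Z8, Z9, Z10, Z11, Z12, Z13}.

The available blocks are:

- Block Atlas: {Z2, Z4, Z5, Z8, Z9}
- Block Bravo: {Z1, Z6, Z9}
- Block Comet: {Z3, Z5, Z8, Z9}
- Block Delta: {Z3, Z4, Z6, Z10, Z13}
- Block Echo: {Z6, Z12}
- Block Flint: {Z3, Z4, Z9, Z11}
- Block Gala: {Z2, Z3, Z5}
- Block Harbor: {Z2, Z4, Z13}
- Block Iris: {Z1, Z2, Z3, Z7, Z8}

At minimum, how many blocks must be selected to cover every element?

Take {Delta, Echo, Flint, Gala, Iris}. Their union is {Z1, Z2, Z3, Z4, Z5, Z6, Z7, Z8, Z9, Z10, Z11, Z12, Z13}, which is all 13 elements.
No 4 of the 9 blocks cover everything (all 126 combinations miss at least one element), so 5 is optimal.

5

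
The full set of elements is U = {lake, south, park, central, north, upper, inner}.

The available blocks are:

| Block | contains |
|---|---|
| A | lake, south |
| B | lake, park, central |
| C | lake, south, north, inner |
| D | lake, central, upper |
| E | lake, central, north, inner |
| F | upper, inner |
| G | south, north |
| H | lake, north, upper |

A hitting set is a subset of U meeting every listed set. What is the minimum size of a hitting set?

3

The 3 elements {lake, south, inner} hit every block.
The blocks B, F, G are pairwise disjoint, so any hitting set needs a separate element for each — at least 3. Hence 3 is optimal.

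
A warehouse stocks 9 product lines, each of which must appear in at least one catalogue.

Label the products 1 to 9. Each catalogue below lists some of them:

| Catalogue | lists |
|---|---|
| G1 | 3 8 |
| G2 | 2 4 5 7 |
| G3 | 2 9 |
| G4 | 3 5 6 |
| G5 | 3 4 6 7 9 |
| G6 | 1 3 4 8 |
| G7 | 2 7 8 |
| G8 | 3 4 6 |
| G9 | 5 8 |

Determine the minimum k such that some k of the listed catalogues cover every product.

3

G2 and G5 and G6 together: G2 ∪ G5 ∪ G6 = {1, 2, 3, 4, 5, 6, 7, 8, 9} — every product is covered.
Only G6 contains 1, so G6 is forced; the remaining 5 products need at least 2 more catalogues (each remaining catalogue adds at most 3) — so at least 3 catalogues are needed, and 3 is optimal.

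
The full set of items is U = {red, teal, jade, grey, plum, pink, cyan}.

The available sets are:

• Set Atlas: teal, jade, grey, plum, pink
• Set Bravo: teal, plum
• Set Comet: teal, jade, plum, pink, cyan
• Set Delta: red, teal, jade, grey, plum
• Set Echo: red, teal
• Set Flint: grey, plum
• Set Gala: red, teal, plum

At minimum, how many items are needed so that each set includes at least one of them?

The 2 items {teal, grey} hit every set.
The sets Echo, Flint are pairwise disjoint, so any hitting set needs a separate item for each — at least 2. Hence 2 is optimal.

2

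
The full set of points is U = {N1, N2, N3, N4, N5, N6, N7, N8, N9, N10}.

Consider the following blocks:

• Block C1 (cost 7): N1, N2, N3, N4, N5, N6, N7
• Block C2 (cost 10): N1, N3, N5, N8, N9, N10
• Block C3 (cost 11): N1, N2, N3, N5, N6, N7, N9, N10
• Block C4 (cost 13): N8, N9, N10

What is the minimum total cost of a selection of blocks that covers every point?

C1, C2 together cover every point (C1 ∪ C2 = {N1, N2, N3, N4, N5, N6, N7, N8, N9, N10}); total cost 7 + 10 = 17.
No covering selection has total cost below 17.

17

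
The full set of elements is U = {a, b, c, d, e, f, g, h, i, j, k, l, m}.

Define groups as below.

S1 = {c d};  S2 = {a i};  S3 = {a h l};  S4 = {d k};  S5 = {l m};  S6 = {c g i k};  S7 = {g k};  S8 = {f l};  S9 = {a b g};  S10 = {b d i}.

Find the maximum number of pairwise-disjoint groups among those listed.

4

S1, S2, S7, S8 are pairwise disjoint (S1={c,d}; S2={a,i}; S7={g,k}; S8={f,l}).
Every remaining group overlaps one of these, and no 5 of the listed groups are pairwise disjoint, so 4 is the maximum.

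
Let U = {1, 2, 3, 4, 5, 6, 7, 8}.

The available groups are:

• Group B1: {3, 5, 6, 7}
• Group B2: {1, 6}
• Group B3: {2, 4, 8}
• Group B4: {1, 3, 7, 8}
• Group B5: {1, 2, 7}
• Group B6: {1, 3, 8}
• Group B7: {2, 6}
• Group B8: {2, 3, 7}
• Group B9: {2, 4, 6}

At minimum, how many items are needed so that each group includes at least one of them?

Take H = {1, 2, 3}. Each listed group contains at least one of these, so H is a hitting set of size 3.
No choice of 2 items meets every group, so 3 is the minimum.

3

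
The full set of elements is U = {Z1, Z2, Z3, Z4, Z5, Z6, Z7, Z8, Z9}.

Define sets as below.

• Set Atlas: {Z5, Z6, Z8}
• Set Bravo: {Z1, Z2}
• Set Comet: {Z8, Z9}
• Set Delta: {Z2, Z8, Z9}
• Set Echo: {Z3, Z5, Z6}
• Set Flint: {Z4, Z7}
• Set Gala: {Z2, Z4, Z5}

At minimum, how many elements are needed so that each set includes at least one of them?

4

H = {Z1, Z4, Z6, Z8} meets every set (each contains at least one member of H), and |H| = 4.
The sets Bravo, Comet, Echo, Flint are pairwise disjoint, so any hitting set needs a separate element for each — at least 4. Hence 4 is optimal.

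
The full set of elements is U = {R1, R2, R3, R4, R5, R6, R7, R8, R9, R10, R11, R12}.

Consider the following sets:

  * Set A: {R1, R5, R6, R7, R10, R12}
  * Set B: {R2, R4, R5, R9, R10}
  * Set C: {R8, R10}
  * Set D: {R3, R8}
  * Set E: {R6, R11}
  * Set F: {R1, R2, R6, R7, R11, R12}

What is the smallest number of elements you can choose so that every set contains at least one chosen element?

3

The 3 elements {R5, R8, R11} hit every set.
The sets B, D, E are pairwise disjoint, so any hitting set needs a separate element for each — at least 3. Hence 3 is optimal.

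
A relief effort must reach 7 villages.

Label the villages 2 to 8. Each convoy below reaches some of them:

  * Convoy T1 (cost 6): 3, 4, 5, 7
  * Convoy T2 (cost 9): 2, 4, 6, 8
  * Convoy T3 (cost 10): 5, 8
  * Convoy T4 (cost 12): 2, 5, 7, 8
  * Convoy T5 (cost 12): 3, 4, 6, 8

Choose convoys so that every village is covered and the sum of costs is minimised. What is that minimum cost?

15

T1, T2 together cover every village (T1 ∪ T2 = {2, 3, 4, 5, 6, 7, 8}); total cost 6 + 9 = 15.
No covering selection has total cost below 15.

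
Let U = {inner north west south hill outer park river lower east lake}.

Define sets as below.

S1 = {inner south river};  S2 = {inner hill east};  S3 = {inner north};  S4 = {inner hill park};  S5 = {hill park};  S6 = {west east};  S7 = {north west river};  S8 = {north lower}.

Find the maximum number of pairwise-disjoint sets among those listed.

4

S1, S5, S6, S8 are pairwise disjoint (S1={inner,south,river}; S5={hill,park}; S6={west,east}; S8={north,lower}).
Every remaining set overlaps one of these, and no 5 of the listed sets are pairwise disjoint, so 4 is the maximum.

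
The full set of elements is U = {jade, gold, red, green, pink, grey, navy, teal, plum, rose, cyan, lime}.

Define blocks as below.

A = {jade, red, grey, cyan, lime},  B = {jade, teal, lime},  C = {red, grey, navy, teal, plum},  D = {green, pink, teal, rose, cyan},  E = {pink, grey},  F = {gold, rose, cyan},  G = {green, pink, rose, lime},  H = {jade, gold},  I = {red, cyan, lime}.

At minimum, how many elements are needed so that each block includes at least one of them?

Take T = {jade, pink, grey, cyan}. Each listed block contains at least one of these, so T is a hitting set of size 4.
No choice of 3 elements meets every block, so 4 is the minimum.

4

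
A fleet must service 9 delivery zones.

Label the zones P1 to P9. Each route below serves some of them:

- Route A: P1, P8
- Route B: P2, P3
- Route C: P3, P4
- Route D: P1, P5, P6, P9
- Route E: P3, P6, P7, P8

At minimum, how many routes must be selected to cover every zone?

4

Take {B, C, D, E}. Their union is {P1, P2, P3, P4, P5, P6, P7, P8, P9}, which is all 9 zones.
No 3 of the 5 routes cover everything (all 10 combinations miss at least one zone), so 4 is optimal.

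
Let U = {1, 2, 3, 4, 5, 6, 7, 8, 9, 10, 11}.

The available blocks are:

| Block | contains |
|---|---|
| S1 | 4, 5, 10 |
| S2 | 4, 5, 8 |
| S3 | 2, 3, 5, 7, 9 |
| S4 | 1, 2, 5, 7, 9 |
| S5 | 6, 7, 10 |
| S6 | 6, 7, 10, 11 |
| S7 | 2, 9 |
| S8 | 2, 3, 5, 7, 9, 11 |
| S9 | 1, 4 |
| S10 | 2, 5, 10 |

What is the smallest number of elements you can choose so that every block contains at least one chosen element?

3

H = {2, 4, 7} meets every block (each contains at least one member of H), and |H| = 3.
The blocks S6, S7, S9 are pairwise disjoint, so any hitting set needs a separate element for each — at least 3. Hence 3 is optimal.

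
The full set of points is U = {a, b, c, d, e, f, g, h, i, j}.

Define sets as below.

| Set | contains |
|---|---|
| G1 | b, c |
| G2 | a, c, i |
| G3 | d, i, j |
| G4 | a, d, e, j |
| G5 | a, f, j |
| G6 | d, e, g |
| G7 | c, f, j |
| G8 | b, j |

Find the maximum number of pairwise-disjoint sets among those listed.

G1, G5, G6 are pairwise disjoint (G1={b,c}; G5={a,f,j}; G6={d,e,g}).
Every remaining set overlaps one of these, and no 4 of the listed sets are pairwise disjoint, so 3 is the maximum.

3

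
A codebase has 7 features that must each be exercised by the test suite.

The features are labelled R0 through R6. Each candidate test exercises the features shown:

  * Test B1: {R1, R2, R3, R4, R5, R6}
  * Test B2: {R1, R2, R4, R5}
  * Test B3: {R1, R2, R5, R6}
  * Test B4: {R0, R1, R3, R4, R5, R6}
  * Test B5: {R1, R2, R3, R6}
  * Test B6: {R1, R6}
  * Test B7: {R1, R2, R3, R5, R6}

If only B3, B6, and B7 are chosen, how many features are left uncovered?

Union of B3, B6, B7 = {R1, R2, R3, R5, R6}.
Not covered: R0, R4 — 2 features.

2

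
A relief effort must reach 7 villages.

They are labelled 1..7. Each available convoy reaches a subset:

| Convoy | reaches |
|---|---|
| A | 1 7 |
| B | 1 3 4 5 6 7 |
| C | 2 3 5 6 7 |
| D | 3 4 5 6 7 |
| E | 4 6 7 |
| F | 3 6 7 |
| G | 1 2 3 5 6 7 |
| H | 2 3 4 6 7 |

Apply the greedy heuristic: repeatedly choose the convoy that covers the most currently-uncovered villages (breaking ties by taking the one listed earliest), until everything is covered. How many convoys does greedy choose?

2

Greedy: pick B (covers 6 new) → pick C (covers 1 new). Total picks: 2.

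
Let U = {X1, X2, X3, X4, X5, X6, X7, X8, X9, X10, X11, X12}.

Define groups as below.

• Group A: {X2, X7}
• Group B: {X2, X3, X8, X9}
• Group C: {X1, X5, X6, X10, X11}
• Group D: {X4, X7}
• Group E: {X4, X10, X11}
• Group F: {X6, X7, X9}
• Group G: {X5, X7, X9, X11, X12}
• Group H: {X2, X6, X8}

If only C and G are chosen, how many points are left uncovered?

4

Union of C, G = {X1, X5, X6, X7, X9, X10, X11, X12}.
Not covered: X2, X3, X4, X8 — 4 points.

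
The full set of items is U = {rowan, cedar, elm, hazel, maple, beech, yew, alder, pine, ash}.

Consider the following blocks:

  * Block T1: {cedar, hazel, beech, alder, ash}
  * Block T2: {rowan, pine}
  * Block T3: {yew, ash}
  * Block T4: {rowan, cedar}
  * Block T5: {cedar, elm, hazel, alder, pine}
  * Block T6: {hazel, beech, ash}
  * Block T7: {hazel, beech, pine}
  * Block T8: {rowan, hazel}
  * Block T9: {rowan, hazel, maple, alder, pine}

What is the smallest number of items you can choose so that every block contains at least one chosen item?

Take H = {rowan, hazel, ash}. Each listed block contains at least one of these, so H is a hitting set of size 3.
The blocks T3, T4, T7 are pairwise disjoint, so any hitting set needs a separate item for each — at least 3. Hence 3 is optimal.

3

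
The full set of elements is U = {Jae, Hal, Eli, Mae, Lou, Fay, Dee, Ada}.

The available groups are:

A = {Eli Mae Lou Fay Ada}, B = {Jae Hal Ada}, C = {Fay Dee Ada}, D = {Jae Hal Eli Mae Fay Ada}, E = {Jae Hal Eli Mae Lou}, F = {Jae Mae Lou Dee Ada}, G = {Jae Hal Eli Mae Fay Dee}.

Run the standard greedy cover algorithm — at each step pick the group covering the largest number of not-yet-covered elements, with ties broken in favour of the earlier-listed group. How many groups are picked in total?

Greedy: pick D (covers 6 new) → pick F (covers 2 new). Total picks: 2.

2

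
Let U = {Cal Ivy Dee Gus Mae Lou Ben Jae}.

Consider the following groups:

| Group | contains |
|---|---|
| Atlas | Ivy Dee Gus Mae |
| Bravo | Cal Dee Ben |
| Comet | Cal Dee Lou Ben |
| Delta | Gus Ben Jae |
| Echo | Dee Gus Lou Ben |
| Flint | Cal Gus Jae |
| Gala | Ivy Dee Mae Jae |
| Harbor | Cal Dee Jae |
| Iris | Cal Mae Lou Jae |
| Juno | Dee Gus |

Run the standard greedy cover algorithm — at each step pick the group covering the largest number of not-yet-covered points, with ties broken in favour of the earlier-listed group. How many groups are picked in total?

Greedy: pick Atlas (covers 4 new) → pick Comet (covers 3 new) → pick Delta (covers 1 new). Total picks: 3.

3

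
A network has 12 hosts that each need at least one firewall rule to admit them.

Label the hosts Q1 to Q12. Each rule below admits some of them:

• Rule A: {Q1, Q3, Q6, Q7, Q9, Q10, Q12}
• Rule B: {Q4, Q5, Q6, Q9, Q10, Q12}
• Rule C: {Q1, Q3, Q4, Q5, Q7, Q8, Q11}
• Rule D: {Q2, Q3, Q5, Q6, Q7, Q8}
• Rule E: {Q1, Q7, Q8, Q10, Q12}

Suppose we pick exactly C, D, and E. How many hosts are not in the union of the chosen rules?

Union of C, D, E = {Q1, Q2, Q3, Q4, Q5, Q6, Q7, Q8, Q10, Q11, Q12}.
Not covered: Q9 — 1 host.

1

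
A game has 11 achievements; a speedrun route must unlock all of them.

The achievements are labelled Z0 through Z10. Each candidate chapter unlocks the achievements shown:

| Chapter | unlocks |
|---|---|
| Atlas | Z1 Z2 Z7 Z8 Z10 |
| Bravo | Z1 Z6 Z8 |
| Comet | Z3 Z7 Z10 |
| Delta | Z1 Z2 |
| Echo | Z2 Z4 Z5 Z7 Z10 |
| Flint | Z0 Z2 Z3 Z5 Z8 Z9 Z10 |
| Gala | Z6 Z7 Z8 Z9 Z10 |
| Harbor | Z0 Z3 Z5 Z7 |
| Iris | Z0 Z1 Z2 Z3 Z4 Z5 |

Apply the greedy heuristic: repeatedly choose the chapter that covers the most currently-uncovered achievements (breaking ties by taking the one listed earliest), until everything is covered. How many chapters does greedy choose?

Greedy: pick Flint (covers 7 new) → pick Atlas (covers 2 new) → pick Bravo (covers 1 new) → pick Echo (covers 1 new). Total picks: 4.
(The true minimum cover uses only 2 chapters, so greedy is not optimal here.)

4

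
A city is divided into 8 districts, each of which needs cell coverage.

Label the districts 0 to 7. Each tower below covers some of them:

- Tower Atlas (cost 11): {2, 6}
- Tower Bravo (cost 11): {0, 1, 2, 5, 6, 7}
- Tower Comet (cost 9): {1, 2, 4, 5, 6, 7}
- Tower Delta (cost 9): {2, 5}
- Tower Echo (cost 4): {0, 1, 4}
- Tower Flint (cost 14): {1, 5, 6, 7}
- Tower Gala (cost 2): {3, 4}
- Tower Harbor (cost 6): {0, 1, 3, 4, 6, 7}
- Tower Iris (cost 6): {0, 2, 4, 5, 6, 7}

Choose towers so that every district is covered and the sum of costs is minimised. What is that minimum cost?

12

Harbor, Iris together cover every district (Harbor ∪ Iris = {0, 1, 2, 3, 4, 5, 6, 7}); total cost 6 + 6 = 12.
No covering selection has total cost below 12.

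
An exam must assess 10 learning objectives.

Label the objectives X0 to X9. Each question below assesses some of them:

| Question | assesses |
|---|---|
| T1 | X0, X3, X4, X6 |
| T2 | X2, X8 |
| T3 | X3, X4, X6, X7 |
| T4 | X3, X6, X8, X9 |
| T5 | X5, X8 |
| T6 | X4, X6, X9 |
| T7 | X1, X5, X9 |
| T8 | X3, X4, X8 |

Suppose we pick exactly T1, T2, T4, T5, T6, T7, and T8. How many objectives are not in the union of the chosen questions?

1

Union of T1, T2, T4, T5, T6, T7, T8 = {X0, X1, X2, X3, X4, X5, X6, X8, X9}.
Not covered: X7 — 1 objective.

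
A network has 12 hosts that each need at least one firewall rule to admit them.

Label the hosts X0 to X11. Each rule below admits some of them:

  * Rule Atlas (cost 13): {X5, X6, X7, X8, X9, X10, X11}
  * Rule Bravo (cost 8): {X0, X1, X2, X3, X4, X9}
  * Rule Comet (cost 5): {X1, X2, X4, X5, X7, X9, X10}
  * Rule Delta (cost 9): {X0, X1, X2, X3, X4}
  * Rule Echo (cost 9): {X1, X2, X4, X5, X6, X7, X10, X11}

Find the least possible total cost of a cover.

21

Atlas, Bravo together cover every host (Atlas ∪ Bravo = {X0, X1, X2, X3, X4, X5, X6, X7, X8, X9, X10, X11}); total cost 13 + 8 = 21.
The greedy pick Comet, Bravo, Atlas costs 26; no covering selection beats 21.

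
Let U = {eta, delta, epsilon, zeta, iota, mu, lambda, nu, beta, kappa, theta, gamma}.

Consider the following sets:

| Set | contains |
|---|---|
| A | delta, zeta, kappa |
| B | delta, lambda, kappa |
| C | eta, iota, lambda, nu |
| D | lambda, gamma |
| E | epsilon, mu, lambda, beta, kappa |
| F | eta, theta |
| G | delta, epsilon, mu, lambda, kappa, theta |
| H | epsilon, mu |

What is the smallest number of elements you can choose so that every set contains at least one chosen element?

Take T = {epsilon, zeta, lambda, theta}. Each listed set contains at least one of these, so T is a hitting set of size 4.
The sets A, D, F, H are pairwise disjoint, so any hitting set needs a separate element for each — at least 4. Hence 4 is optimal.

4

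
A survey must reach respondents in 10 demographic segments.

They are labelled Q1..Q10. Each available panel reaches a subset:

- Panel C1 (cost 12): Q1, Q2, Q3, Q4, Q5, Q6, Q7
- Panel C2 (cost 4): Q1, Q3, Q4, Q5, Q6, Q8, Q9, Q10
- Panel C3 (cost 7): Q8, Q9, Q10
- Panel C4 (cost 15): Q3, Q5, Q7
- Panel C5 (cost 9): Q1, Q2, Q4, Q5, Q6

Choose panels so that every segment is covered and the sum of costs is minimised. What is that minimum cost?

16

C1, C2 together cover every segment (C1 ∪ C2 = {Q1, Q2, Q3, Q4, Q5, Q6, Q7, Q8, Q9, Q10}); total cost 12 + 4 = 16.
No covering selection has total cost below 16.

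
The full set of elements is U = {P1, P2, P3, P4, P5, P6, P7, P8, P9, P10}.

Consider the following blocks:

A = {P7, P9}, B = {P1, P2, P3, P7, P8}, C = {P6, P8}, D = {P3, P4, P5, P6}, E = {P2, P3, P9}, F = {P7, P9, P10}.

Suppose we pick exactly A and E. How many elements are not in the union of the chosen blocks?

6

Union of A, E = {P2, P3, P7, P9}.
Not covered: P1, P4, P5, P6, P8, P10 — 6 elements.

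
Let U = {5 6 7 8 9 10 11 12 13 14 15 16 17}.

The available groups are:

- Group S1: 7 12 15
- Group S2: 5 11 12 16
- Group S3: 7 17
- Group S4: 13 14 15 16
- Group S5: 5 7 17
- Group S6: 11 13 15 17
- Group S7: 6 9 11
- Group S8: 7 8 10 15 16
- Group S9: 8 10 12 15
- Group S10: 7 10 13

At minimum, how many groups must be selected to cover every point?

4

S4 and S5 and S7 and S9 together: S4 ∪ S5 ∪ S7 ∪ S9 = {5, 6, 7, 8, 9, 10, 11, 12, 13, 14, 15, 16, 17} — every point is covered.
Only S4 contains 14, so S4 is forced; the remaining 9 points need at least 3 more groups (each remaining group adds at most 3) — so at least 4 groups are needed, and 4 is optimal.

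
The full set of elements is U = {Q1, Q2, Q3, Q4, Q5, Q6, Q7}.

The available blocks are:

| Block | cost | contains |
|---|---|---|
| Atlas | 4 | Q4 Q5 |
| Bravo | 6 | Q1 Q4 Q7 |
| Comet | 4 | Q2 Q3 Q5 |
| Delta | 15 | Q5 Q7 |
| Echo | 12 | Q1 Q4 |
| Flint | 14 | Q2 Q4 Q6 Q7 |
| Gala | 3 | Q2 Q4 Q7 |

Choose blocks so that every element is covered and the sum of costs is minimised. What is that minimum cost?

24

Bravo, Comet, Flint together cover every element (Bravo ∪ Comet ∪ Flint = {Q1, Q2, Q3, Q4, Q5, Q6, Q7}); total cost 6 + 4 + 14 = 24.
The greedy pick Gala, Comet, Bravo, Flint costs 27; no covering selection beats 24.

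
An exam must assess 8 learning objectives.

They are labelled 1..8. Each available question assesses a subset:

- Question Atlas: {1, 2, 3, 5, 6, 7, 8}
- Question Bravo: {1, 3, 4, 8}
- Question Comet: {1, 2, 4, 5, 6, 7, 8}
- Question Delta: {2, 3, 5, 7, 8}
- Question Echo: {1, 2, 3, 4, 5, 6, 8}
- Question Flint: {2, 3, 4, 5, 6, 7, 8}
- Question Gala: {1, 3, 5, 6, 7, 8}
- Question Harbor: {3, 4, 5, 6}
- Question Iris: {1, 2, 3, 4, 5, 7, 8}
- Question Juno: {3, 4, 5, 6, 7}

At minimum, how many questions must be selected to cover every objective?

Atlas and Harbor together: Atlas ∪ Harbor = {1, 2, 3, 4, 5, 6, 7, 8} — every objective is covered.
No single question has all 8 objectives (the largest, Atlas, has 7), so 2 is optimal.

2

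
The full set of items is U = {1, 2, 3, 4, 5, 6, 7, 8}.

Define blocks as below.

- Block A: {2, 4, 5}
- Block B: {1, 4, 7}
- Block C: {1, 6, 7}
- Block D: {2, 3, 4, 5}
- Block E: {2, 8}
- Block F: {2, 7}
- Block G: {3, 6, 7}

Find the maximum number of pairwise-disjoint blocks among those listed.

2

B, E are pairwise disjoint (B={1,4,7}; E={2,8}).
Every remaining block overlaps one of these, and no 3 of the listed blocks are pairwise disjoint, so 2 is the maximum.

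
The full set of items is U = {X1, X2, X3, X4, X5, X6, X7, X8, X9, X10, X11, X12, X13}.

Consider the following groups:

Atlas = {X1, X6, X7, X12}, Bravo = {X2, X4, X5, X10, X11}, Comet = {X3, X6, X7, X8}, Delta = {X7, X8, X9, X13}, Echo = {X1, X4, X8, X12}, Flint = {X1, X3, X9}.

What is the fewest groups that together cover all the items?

4

Atlas and Bravo and Delta and Flint together: Atlas ∪ Bravo ∪ Delta ∪ Flint = {X1, X2, X3, X4, X5, X6, X7, X8, X9, X10, X11, X12, X13} — every item is covered.
No 3 of the 6 groups cover everything (all 20 combinations miss at least one item), so 4 is optimal.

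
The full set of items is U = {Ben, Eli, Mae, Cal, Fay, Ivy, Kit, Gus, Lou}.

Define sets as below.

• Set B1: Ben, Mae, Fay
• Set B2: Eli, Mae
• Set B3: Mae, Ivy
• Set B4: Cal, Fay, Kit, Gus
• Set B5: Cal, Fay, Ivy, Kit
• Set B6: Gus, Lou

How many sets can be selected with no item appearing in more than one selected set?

3

B2, B5, B6 are pairwise disjoint (B2={Eli,Mae}; B5={Cal,Fay,Ivy,Kit}; B6={Gus,Lou}).
Every remaining set overlaps one of these, and no 4 of the listed sets are pairwise disjoint, so 3 is the maximum.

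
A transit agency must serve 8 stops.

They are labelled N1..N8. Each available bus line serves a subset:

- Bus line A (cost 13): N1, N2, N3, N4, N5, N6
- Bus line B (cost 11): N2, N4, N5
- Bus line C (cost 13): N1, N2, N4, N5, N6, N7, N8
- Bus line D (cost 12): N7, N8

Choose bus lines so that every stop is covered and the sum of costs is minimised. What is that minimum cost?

A, D together cover every stop (A ∪ D = {N1, N2, N3, N4, N5, N6, N7, N8}); total cost 13 + 12 = 25.
The greedy pick C, A costs 26; no covering selection beats 25.

25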